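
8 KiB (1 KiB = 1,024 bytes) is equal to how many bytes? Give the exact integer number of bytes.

8,192 bytes

8 × 1,024 = 8,192 bytes  (1 KiB = 2^10 bytes)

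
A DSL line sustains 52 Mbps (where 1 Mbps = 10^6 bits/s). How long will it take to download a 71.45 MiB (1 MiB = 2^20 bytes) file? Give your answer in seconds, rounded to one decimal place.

71.45 MiB = 74,920,755.2 bytes = 599,366,041.6 bits
52 Mbps = 52,000,000 bits/s
time = 599,366,041.6 / 52,000,000 = 11.5 s

11.5 seconds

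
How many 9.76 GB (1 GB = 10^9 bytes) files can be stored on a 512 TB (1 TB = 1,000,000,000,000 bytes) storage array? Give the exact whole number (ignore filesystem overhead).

52,459

Capacity: 512 TB = 512,000,000,000,000 bytes
Per item: 9.76 GB = 9,760,000,000 bytes
⌊512,000,000,000,000 / 9,760,000,000⌋ = 52,459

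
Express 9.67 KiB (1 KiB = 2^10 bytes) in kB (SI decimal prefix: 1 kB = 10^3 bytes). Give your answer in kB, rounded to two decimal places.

9.67 KiB = 9.67 × 2^10 bytes = 9,902.08 bytes
1 kB = 10^3 bytes = 1,000 bytes
9,902.08 / 1,000 = 9.90 kB

9.90 kB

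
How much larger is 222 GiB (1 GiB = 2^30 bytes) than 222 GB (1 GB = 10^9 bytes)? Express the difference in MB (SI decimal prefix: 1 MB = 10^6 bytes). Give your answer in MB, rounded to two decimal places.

16,370.68 MB

222 GiB = 222 × 1,073,741,824 = 238,370,684,928 bytes
222 GB = 222 × 1,000,000,000 = 222,000,000,000 bytes
difference = 16,370,684,928 bytes
16,370,684,928 / 1,000,000 = 16,370.68 MB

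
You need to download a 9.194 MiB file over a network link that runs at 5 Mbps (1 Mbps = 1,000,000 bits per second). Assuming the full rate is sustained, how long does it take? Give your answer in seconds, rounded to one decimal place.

9.194 MiB = 9,640,607.744 bytes = 77,124,861.952 bits
5 Mbps = 5,000,000 bits/s
time = 77,124,861.952 / 5,000,000 = 15.4 s

15.4 seconds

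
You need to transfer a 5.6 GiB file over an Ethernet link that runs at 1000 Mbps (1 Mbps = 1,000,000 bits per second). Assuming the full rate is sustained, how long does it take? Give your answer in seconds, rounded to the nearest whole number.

5.6 GiB = 6,012,954,214.4 bytes = 48,103,633,715.2 bits
1000 Mbps = 1,000,000,000 bits/s
time = 48,103,633,715.2 / 1,000,000,000 = 48 s

48 seconds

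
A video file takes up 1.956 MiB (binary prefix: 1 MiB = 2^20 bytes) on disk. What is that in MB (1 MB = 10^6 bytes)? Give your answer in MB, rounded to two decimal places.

1.956 MiB × 1,048,576 bytes/MiB = 2,051,014.656 bytes
1 MB = 10^6 bytes = 1,000,000 bytes
2,051,014.656 / 1,000,000 = 2.05 MB

2.05 MB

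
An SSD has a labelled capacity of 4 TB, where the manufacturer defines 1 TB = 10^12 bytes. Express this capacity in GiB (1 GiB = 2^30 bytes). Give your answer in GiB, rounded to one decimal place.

4 TB × 1,000,000,000,000 bytes/TB = 4,000,000,000,000 bytes
1 GiB = 1,073,741,824 bytes
4,000,000,000,000 / 1,073,741,824 = 3,725.3 GiB

3,725.3 GiB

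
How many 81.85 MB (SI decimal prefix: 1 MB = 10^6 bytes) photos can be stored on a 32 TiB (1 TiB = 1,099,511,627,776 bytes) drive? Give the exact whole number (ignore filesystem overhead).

429,864

Capacity: 32 TiB = 35,184,372,088,832 bytes
Per item: 81.85 MB = 81,850,000 bytes
⌊35,184,372,088,832 / 81,850,000⌋ = 429,864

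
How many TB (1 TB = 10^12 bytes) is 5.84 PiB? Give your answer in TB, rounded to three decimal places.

6,575.255 TB

5.84 PiB × 1,125,899,906,842,624 bytes/PiB = 6,575,255,455,960,924.16 bytes
1 TB = 1,000,000,000,000 bytes
6,575,255,455,960,924.16 / 1,000,000,000,000 = 6,575.255 TB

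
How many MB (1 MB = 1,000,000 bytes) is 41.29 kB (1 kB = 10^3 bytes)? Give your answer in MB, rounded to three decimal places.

0.041 MB

41.29 kB = 41.29 × 10^3 bytes = 41,290 bytes
1 MB = 10^6 bytes = 1,000,000 bytes
41,290 / 1,000,000 = 0.041 MB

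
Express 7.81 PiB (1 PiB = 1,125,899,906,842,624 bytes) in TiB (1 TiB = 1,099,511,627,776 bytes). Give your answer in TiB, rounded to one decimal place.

7,997.4 TiB

7.81 PiB = 7.81 × 2^50 bytes = 8,793,278,272,440,893.44 bytes
1 TiB = 1,099,511,627,776 bytes
8,793,278,272,440,893.44 / 1,099,511,627,776 = 7,997.4 TiB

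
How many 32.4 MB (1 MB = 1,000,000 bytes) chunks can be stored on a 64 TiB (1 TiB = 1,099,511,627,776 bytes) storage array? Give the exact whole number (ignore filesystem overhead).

Capacity: 64 TiB = 70,368,744,177,664 bytes
Per item: 32.4 MB = 32,400,000 bytes
⌊70,368,744,177,664 / 32,400,000⌋ = 2,171,874

2,171,874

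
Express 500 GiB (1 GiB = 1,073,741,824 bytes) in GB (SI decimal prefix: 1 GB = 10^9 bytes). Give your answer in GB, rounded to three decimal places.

500 GiB × 1,073,741,824 bytes/GiB = 536,870,912,000 bytes
1 GB = 1,000,000,000 bytes
536,870,912,000 / 1,000,000,000 = 536.871 GB

536.871 GB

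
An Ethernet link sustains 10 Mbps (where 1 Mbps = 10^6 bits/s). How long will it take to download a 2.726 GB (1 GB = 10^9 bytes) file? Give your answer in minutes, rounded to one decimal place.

36.3 minutes

2.726 GB = 2,726,000,000 bytes = 21,808,000,000 bits
10 Mbps = 10,000,000 bits/s
time = 21,808,000,000 / 10,000,000 = 2,180.80 s
2,180.80 s / 60 = 36.3 minutes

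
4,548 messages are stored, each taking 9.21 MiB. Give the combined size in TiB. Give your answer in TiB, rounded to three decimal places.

0.040 TiB

Total = 4,548 × 9.21 MiB = 41887.08 MiB
= 41887.08 × 1,048,576 bytes = 43,921,786,798.08 bytes
1 TiB = 1,099,511,627,776 bytes
43,921,786,798.08 / 1,099,511,627,776 = 0.040 TiB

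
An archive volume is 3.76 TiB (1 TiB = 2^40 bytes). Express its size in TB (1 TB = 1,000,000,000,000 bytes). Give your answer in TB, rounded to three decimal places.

4.134 TB

3.76 TiB = 3.76 × 2^40 bytes = 4,134,163,720,437.76 bytes
1 TB = 10^12 bytes = 1,000,000,000,000 bytes
4,134,163,720,437.76 / 1,000,000,000,000 = 4.134 TB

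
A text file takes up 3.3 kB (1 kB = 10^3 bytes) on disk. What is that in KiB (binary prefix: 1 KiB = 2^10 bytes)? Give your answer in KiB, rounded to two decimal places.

3.3 kB × 1,000 bytes/kB = 3,300 bytes
1 KiB = 1,024 bytes
3,300 / 1,024 = 3.22 KiB

3.22 KiB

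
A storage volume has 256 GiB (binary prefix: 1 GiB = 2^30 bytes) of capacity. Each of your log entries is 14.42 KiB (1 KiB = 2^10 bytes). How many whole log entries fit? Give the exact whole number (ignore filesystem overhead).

Capacity: 256 GiB = 274,877,906,944 bytes
Per item: 14.42 KiB = 14,766.08 bytes
⌊274,877,906,944 / 14,766.08⌋ = 18,615,496

18,615,496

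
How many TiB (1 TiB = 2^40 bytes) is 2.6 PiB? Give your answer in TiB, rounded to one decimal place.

2.6 PiB × 1,125,899,906,842,624 bytes/PiB = 2,927,339,757,790,822.4 bytes
1 TiB = 1,099,511,627,776 bytes
2,927,339,757,790,822.4 / 1,099,511,627,776 = 2,662.4 TiB

2,662.4 TiB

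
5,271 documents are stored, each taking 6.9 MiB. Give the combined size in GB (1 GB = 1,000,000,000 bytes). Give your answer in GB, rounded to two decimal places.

Total = 5,271 × 6.9 MiB = 36369.9 MiB
= 36369.9 × 1,048,576 bytes = 38,136,604,262.4 bytes
1 GB = 1,000,000,000 bytes
38,136,604,262.4 / 1,000,000,000 = 38.14 GB

38.14 GB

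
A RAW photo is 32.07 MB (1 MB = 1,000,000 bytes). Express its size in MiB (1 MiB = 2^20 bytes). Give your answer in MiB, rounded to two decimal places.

30.58 MiB

32.07 MB × 1,000,000 bytes/MB = 32,070,000 bytes
1 MiB = 1,048,576 bytes
32,070,000 / 1,048,576 = 30.58 MiB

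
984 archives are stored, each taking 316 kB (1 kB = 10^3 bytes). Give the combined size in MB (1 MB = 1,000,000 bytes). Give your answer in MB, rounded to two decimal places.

Total = 984 × 316 kB = 310,944 kB
= 310,944 × 1,000 bytes = 310,944,000 bytes
1 MB = 1,000,000 bytes
310,944,000 / 1,000,000 = 310.94 MB

310.94 MB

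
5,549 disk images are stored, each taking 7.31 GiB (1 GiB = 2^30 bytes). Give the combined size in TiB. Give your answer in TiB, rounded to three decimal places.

Total = 5,549 × 7.31 GiB = 40563.19 GiB
= 40563.19 × 1,073,741,824 bytes = 43,554,393,617,858.56 bytes
1 TiB = 1,099,511,627,776 bytes
43,554,393,617,858.56 / 1,099,511,627,776 = 39.612 TiB

39.612 TiB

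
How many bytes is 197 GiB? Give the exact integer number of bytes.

211,527,139,328 bytes

197 × 1,073,741,824 = 211,527,139,328 bytes  (1 GiB = 2^30 bytes)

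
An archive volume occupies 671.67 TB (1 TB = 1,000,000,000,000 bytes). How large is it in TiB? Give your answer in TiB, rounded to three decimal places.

610.880 TiB

671.67 TB = 671.67 × 10^12 bytes = 671,670,000,000,000 bytes
1 TiB = 2^40 bytes = 1,099,511,627,776 bytes
671,670,000,000,000 / 1,099,511,627,776 = 610.880 TiB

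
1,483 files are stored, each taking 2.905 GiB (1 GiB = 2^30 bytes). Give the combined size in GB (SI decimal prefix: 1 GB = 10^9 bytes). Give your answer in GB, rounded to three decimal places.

Total = 1,483 × 2.905 GiB = 4308.115 GiB
= 4308.115 × 1,073,741,824 bytes = 4,625,803,258,101.76 bytes
1 GB = 1,000,000,000 bytes
4,625,803,258,101.76 / 1,000,000,000 = 4,625.803 GB

4,625.803 GB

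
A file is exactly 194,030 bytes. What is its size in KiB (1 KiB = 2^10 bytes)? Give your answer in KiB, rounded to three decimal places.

189.482 KiB

194,030 bytes given.
1 KiB = 2^10 bytes = 1,024 bytes
194,030 / 1,024 = 189.482 KiB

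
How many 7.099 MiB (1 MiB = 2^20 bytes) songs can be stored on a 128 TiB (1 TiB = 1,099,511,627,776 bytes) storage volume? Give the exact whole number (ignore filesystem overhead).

Capacity: 128 TiB = 140,737,488,355,328 bytes
Per item: 7.099 MiB = 7,443,841.024 bytes
⌊140,737,488,355,328 / 7,443,841.024⌋ = 18,906,568

18,906,568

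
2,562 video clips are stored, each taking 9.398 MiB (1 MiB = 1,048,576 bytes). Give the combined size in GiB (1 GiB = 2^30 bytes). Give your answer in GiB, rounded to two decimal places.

23.51 GiB

Total = 2,562 × 9.398 MiB = 24077.676 MiB
= 24077.676 × 1,048,576 bytes = 25,247,273,189.376 bytes
1 GiB = 1,073,741,824 bytes
25,247,273,189.376 / 1,073,741,824 = 23.51 GiB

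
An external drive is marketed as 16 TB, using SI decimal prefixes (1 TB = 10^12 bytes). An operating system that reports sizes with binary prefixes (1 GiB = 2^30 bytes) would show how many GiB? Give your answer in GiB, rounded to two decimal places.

14,901.16 GiB

16 TB × 1,000,000,000,000 bytes/TB = 16,000,000,000,000 bytes
1 GiB = 2^30 bytes = 1,073,741,824 bytes
16,000,000,000,000 / 1,073,741,824 = 14,901.16 GiB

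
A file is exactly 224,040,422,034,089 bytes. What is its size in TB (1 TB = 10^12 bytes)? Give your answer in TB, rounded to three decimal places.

224,040,422,034,089 bytes given.
1 TB = 10^12 bytes = 1,000,000,000,000 bytes
224,040,422,034,089 / 1,000,000,000,000 = 224.040 TB

224.040 TB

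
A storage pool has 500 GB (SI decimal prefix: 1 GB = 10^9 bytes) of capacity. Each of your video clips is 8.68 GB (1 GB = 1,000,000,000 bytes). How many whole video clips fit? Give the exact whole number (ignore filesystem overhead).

57

Capacity: 500 GB = 500,000,000,000 bytes
Per item: 8.68 GB = 8,680,000,000 bytes
⌊500,000,000,000 / 8,680,000,000⌋ = 57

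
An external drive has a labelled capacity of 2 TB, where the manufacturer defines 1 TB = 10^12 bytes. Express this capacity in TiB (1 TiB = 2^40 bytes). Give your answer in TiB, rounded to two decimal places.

2 TB = 2 × 10^12 bytes = 2,000,000,000,000 bytes
1 TiB = 2^40 bytes = 1,099,511,627,776 bytes
2,000,000,000,000 / 1,099,511,627,776 = 1.82 TiB

1.82 TiB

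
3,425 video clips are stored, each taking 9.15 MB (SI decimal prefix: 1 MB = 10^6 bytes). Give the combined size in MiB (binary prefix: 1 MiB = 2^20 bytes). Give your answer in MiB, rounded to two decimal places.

29,886.96 MiB

Total = 3,425 × 9.15 MB = 31338.75 MB
= 31338.75 × 1,000,000 bytes = 31,338,750,000 bytes
1 MiB = 1,048,576 bytes
31,338,750,000 / 1,048,576 = 29,886.96 MiB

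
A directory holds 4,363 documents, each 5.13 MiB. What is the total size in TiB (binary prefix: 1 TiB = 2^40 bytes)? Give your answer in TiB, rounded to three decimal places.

0.021 TiB

Total = 4,363 × 5.13 MiB = 22382.19 MiB
= 22382.19 × 1,048,576 bytes = 23,469,427,261.44 bytes
1 TiB = 1,099,511,627,776 bytes
23,469,427,261.44 / 1,099,511,627,776 = 0.021 TiB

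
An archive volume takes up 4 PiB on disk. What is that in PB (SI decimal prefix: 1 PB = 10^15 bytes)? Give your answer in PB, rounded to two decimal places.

4.50 PB

4 PiB = 4 × 2^50 bytes = 4,503,599,627,370,496 bytes
1 PB = 1,000,000,000,000,000 bytes
4,503,599,627,370,496 / 1,000,000,000,000,000 = 4.50 PB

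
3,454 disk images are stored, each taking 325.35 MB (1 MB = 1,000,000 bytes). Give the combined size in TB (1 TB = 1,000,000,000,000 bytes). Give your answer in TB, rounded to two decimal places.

Total = 3,454 × 325.35 MB = 1123758.9 MB
= 1123758.9 × 1,000,000 bytes = 1,123,758,900,000 bytes
1 TB = 1,000,000,000,000 bytes
1,123,758,900,000 / 1,000,000,000,000 = 1.12 TB

1.12 TB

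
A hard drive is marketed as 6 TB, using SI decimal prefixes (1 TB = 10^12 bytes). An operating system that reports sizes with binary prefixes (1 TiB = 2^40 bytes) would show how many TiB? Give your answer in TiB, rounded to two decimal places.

6 TB × 1,000,000,000,000 bytes/TB = 6,000,000,000,000 bytes
1 TiB = 2^40 bytes = 1,099,511,627,776 bytes
6,000,000,000,000 / 1,099,511,627,776 = 5.46 TiB

5.46 TiB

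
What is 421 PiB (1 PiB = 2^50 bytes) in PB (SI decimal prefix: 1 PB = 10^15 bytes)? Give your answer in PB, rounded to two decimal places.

474.00 PB

421 PiB = 421 × 2^50 bytes = 474,003,860,780,744,704 bytes
1 PB = 10^15 bytes = 1,000,000,000,000,000 bytes
474,003,860,780,744,704 / 1,000,000,000,000,000 = 474.00 PB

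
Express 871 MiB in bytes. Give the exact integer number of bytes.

913,309,696 bytes

871 × 1,048,576 = 913,309,696 bytes  (1 MiB = 2^20 bytes)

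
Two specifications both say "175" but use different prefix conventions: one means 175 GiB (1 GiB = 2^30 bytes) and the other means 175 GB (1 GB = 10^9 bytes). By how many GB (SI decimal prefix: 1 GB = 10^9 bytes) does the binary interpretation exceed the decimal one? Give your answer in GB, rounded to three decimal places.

175 GiB = 175 × 1,073,741,824 = 187,904,819,200 bytes
175 GB = 175 × 1,000,000,000 = 175,000,000,000 bytes
difference = 12,904,819,200 bytes
12,904,819,200 / 1,000,000,000 = 12.905 GB

12.905 GB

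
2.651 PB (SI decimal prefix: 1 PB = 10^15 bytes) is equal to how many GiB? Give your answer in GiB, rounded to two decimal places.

2,468,936.15 GiB

2.651 PB × 1,000,000,000,000,000 bytes/PB = 2,651,000,000,000,000 bytes
1 GiB = 1,073,741,824 bytes
2,651,000,000,000,000 / 1,073,741,824 = 2,468,936.15 GiB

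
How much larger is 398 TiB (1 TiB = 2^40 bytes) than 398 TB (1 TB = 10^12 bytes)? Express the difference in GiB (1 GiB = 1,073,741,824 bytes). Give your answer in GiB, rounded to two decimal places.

398 TiB = 398 × 1,099,511,627,776 = 437,605,627,854,848 bytes
398 TB = 398 × 1,000,000,000,000 = 398,000,000,000,000 bytes
difference = 39,605,627,854,848 bytes
39,605,627,854,848 / 1,073,741,824 = 36,885.62 GiB

36,885.62 GiB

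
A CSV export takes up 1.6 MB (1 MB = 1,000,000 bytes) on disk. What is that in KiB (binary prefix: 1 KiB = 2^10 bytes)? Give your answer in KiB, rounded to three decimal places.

1.6 MB = 1.6 × 10^6 bytes = 1,600,000 bytes
1 KiB = 2^10 bytes = 1,024 bytes
1,600,000 / 1,024 = 1,562.500 KiB

1,562.500 KiB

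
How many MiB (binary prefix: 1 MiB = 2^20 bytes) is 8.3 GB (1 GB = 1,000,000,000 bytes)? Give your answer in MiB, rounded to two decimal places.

7,915.50 MiB

8.3 GB = 8.3 × 10^9 bytes = 8,300,000,000 bytes
1 MiB = 1,048,576 bytes
8,300,000,000 / 1,048,576 = 7,915.50 MiB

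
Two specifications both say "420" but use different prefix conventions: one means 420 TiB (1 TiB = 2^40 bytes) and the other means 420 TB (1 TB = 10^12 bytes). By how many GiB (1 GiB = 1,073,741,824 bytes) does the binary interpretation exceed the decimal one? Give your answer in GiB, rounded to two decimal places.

420 TiB = 420 × 1,099,511,627,776 = 461,794,883,665,920 bytes
420 TB = 420 × 1,000,000,000,000 = 420,000,000,000,000 bytes
difference = 41,794,883,665,920 bytes
41,794,883,665,920 / 1,073,741,824 = 38,924.52 GiB

38,924.52 GiB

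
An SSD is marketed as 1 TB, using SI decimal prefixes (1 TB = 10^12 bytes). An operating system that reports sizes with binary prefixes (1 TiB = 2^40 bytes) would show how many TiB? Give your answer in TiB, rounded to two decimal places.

0.91 TiB

1 TB = 1 × 10^12 bytes = 1,000,000,000,000 bytes
1 TiB = 1,099,511,627,776 bytes
1,000,000,000,000 / 1,099,511,627,776 = 0.91 TiB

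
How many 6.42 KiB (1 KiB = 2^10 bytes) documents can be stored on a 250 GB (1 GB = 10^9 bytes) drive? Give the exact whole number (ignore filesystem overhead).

Capacity: 250 GB = 250,000,000,000 bytes
Per item: 6.42 KiB = 6,574.08 bytes
⌊250,000,000,000 / 6,574.08⌋ = 38,028,134

38,028,134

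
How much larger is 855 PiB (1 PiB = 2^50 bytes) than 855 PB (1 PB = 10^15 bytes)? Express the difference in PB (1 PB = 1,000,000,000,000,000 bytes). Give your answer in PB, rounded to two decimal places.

107.64 PB

855 PiB = 855 × 1,125,899,906,842,624 = 962,644,420,350,443,520 bytes
855 PB = 855 × 1,000,000,000,000,000 = 855,000,000,000,000,000 bytes
difference = 107,644,420,350,443,520 bytes
107,644,420,350,443,520 / 1,000,000,000,000,000 = 107.64 PB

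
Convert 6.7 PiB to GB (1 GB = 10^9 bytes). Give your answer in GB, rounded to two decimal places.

7,543,529.38 GB

6.7 PiB × 1,125,899,906,842,624 bytes/PiB = 7,543,529,375,845,580.8 bytes
1 GB = 1,000,000,000 bytes
7,543,529,375,845,580.8 / 1,000,000,000 = 7,543,529.38 GB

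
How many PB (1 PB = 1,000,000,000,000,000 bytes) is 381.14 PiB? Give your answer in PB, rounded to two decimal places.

429.13 PB

381.14 PiB = 381.14 × 2^50 bytes = 429,125,490,493,997,711.36 bytes
1 PB = 1,000,000,000,000,000 bytes
429,125,490,493,997,711.36 / 1,000,000,000,000,000 = 429.13 PB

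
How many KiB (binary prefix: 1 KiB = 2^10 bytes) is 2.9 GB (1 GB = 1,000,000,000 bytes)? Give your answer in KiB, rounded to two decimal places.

2,832,031.25 KiB

2.9 GB = 2.9 × 10^9 bytes = 2,900,000,000 bytes
1 KiB = 2^10 bytes = 1,024 bytes
2,900,000,000 / 1,024 = 2,832,031.25 KiB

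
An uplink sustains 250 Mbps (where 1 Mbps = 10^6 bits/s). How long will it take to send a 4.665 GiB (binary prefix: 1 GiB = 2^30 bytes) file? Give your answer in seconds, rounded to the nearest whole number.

160 seconds

4.665 GiB = 5,009,005,608.96 bytes = 40,072,044,871.68 bits
250 Mbps = 250,000,000 bits/s
time = 40,072,044,871.68 / 250,000,000 = 160 s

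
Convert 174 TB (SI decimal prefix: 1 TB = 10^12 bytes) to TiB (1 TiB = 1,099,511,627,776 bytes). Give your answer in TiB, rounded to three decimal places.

174 TB = 174 × 10^12 bytes = 174,000,000,000,000 bytes
1 TiB = 2^40 bytes = 1,099,511,627,776 bytes
174,000,000,000,000 / 1,099,511,627,776 = 158.252 TiB

158.252 TiB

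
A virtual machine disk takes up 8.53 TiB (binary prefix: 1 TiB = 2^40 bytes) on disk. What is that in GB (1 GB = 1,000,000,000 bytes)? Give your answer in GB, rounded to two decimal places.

8.53 TiB = 8.53 × 2^40 bytes = 9,378,834,184,929.28 bytes
1 GB = 10^9 bytes = 1,000,000,000 bytes
9,378,834,184,929.28 / 1,000,000,000 = 9,378.83 GB

9,378.83 GB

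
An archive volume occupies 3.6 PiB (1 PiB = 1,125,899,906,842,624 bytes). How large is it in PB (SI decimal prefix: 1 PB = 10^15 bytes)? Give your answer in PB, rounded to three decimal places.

3.6 PiB = 3.6 × 2^50 bytes = 4,053,239,664,633,446.4 bytes
1 PB = 10^15 bytes = 1,000,000,000,000,000 bytes
4,053,239,664,633,446.4 / 1,000,000,000,000,000 = 4.053 PB

4.053 PB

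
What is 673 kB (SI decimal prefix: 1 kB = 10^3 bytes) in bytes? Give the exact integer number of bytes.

673,000 bytes

673 × 1,000 = 673,000 bytes  (1 kB = 10^3 bytes)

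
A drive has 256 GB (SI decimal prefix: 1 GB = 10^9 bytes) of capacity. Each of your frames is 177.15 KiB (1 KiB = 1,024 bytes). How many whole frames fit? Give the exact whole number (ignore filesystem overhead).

Capacity: 256 GB = 256,000,000,000 bytes
Per item: 177.15 KiB = 181,401.6 bytes
⌊256,000,000,000 / 181,401.6⌋ = 1,411,233

1,411,233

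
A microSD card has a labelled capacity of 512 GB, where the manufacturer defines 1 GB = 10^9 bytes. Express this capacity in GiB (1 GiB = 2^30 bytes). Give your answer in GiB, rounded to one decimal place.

476.8 GiB

512 GB = 512 × 10^9 bytes = 512,000,000,000 bytes
1 GiB = 2^30 bytes = 1,073,741,824 bytes
512,000,000,000 / 1,073,741,824 = 476.8 GiB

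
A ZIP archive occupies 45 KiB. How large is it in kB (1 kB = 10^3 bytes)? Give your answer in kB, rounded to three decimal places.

46.080 kB

45 KiB = 45 × 2^10 bytes = 46,080 bytes
1 kB = 10^3 bytes = 1,000 bytes
46,080 / 1,000 = 46.080 kB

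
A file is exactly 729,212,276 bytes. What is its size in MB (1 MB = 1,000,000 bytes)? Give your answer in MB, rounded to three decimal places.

729.212 MB

729,212,276 bytes given.
1 MB = 1,000,000 bytes
729,212,276 / 1,000,000 = 729.212 MB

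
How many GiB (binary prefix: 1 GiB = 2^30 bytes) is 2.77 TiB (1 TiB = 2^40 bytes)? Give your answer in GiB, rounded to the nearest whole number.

2.77 TiB = 2.77 × 2^40 bytes = 3,045,647,208,939.52 bytes
1 GiB = 1,073,741,824 bytes
3,045,647,208,939.52 / 1,073,741,824 = 2,836 GiB

2,836 GiB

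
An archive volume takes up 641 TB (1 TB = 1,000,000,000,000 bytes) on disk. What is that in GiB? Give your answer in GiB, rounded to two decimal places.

596,977.77 GiB

641 TB × 1,000,000,000,000 bytes/TB = 641,000,000,000,000 bytes
1 GiB = 2^30 bytes = 1,073,741,824 bytes
641,000,000,000,000 / 1,073,741,824 = 596,977.77 GiB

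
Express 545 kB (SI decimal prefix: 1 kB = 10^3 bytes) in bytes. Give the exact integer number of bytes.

545 × 1,000 = 545,000 bytes  (1 kB = 10^3 bytes)

545,000 bytes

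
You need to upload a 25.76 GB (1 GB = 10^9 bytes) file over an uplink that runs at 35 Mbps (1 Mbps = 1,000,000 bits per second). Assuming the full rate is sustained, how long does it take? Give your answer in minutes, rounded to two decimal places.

25.76 GB = 25,760,000,000 bytes = 206,080,000,000 bits
35 Mbps = 35,000,000 bits/s
time = 206,080,000,000 / 35,000,000 = 5,888.000 s
5,888.000 s / 60 = 98.13 minutes

98.13 minutes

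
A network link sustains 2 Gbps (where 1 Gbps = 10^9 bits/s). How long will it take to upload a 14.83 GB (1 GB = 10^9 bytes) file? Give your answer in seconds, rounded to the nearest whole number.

14.83 GB = 14,830,000,000 bytes = 118,640,000,000 bits
2 Gbps = 2,000,000,000 bits/s
time = 118,640,000,000 / 2,000,000,000 = 59 s

59 seconds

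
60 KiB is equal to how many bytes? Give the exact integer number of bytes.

61,440 bytes

60 × 1,024 = 61,440 bytes  (1 KiB = 2^10 bytes)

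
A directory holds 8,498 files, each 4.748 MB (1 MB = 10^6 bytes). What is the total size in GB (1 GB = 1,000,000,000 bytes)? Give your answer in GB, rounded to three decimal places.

Total = 8,498 × 4.748 MB = 40348.504 MB
= 40348.504 × 1,000,000 bytes = 40,348,504,000 bytes
1 GB = 1,000,000,000 bytes
40,348,504,000 / 1,000,000,000 = 40.349 GB

40.349 GB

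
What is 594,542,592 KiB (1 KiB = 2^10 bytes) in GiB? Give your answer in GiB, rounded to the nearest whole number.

594,542,592 KiB = 594,542,592 × 2^10 bytes = 608,811,614,208 bytes
1 GiB = 1,073,741,824 bytes
608,811,614,208 / 1,073,741,824 = 567 GiB

567 GiB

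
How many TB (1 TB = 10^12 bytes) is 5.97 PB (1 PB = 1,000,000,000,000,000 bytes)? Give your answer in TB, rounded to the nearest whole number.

5,970 TB

5.97 PB × 1,000,000,000,000,000 bytes/PB = 5,970,000,000,000,000 bytes
1 TB = 10^12 bytes = 1,000,000,000,000 bytes
5,970,000,000,000,000 / 1,000,000,000,000 = 5,970 TB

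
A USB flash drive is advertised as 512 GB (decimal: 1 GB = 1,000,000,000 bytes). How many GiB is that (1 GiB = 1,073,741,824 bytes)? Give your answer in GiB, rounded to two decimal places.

476.84 GiB

512 GB = 512 × 10^9 bytes = 512,000,000,000 bytes
1 GiB = 1,073,741,824 bytes
512,000,000,000 / 1,073,741,824 = 476.84 GiB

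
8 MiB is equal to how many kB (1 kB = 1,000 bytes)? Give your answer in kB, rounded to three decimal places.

8,388.608 kB

8 MiB × 1,048,576 bytes/MiB = 8,388,608 bytes
1 kB = 1,000 bytes
8,388,608 / 1,000 = 8,388.608 kB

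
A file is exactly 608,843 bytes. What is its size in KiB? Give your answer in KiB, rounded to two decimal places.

608,843 bytes given.
1 KiB = 2^10 bytes = 1,024 bytes
608,843 / 1,024 = 594.57 KiB

594.57 KiB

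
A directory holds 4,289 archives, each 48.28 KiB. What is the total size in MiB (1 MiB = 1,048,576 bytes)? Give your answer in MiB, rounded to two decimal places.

202.22 MiB

Total = 4,289 × 48.28 KiB = 207072.92 KiB
= 207072.92 × 1,024 bytes = 212,042,670.08 bytes
1 MiB = 1,048,576 bytes
212,042,670.08 / 1,048,576 = 202.22 MiB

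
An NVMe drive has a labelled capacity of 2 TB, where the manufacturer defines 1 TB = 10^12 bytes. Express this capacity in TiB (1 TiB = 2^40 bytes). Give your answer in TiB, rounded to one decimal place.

2 TB × 1,000,000,000,000 bytes/TB = 2,000,000,000,000 bytes
1 TiB = 1,099,511,627,776 bytes
2,000,000,000,000 / 1,099,511,627,776 = 1.8 TiB

1.8 TiB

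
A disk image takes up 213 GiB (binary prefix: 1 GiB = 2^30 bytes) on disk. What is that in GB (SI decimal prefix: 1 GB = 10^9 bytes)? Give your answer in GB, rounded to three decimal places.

228.707 GB

213 GiB = 213 × 2^30 bytes = 228,707,008,512 bytes
1 GB = 1,000,000,000 bytes
228,707,008,512 / 1,000,000,000 = 228.707 GB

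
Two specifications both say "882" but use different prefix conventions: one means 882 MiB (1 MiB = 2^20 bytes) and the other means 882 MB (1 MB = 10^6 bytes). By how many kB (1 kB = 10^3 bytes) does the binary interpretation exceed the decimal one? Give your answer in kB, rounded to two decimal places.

882 MiB = 882 × 1,048,576 = 924,844,032 bytes
882 MB = 882 × 1,000,000 = 882,000,000 bytes
difference = 42,844,032 bytes
42,844,032 / 1,000 = 42,844.03 kB

42,844.03 kB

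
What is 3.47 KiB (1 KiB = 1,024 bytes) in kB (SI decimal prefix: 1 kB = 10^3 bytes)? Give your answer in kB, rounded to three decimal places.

3.553 kB

3.47 KiB = 3.47 × 2^10 bytes = 3,553.28 bytes
1 kB = 10^3 bytes = 1,000 bytes
3,553.28 / 1,000 = 3.553 kB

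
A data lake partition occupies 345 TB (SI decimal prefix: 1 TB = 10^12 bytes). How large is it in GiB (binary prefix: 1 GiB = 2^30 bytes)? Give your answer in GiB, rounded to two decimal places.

345 TB = 345 × 10^12 bytes = 345,000,000,000,000 bytes
1 GiB = 2^30 bytes = 1,073,741,824 bytes
345,000,000,000,000 / 1,073,741,824 = 321,306.29 GiB

321,306.29 GiB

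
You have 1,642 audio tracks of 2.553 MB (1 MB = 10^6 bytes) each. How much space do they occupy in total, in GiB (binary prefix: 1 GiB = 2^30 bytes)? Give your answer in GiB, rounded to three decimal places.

3.904 GiB

Total = 1,642 × 2.553 MB = 4192.026 MB
= 4192.026 × 1,000,000 bytes = 4,192,026,000 bytes
1 GiB = 1,073,741,824 bytes
4,192,026,000 / 1,073,741,824 = 3.904 GiB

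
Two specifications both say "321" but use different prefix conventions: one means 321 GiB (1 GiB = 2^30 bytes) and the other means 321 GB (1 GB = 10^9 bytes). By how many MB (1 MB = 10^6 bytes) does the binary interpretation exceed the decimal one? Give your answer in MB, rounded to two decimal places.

321 GiB = 321 × 1,073,741,824 = 344,671,125,504 bytes
321 GB = 321 × 1,000,000,000 = 321,000,000,000 bytes
difference = 23,671,125,504 bytes
23,671,125,504 / 1,000,000 = 23,671.13 MB

23,671.13 MB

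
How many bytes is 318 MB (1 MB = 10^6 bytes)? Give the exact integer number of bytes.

318,000,000 bytes

318 × 1,000,000 = 318,000,000 bytes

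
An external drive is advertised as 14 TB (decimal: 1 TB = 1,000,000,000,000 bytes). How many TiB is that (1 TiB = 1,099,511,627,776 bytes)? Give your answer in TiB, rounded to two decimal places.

14 TB = 14 × 10^12 bytes = 14,000,000,000,000 bytes
1 TiB = 2^40 bytes = 1,099,511,627,776 bytes
14,000,000,000,000 / 1,099,511,627,776 = 12.73 TiB

12.73 TiB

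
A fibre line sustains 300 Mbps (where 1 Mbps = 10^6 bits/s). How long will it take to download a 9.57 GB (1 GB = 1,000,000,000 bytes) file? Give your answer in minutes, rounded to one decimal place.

9.57 GB = 9,570,000,000 bytes = 76,560,000,000 bits
300 Mbps = 300,000,000 bits/s
time = 76,560,000,000 / 300,000,000 = 255.20 s
255.20 s / 60 = 4.3 minutes

4.3 minutes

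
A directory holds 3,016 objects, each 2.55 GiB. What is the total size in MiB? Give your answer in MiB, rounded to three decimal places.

7,875,379.200 MiB

Total = 3,016 × 2.55 GiB = 7690.8 GiB
= 7690.8 × 1,073,741,824 bytes = 8,257,933,620,019.2 bytes
1 MiB = 1,048,576 bytes
8,257,933,620,019.2 / 1,048,576 = 7,875,379.200 MiB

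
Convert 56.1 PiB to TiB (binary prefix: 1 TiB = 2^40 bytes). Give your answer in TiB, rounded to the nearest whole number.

56.1 PiB × 1,125,899,906,842,624 bytes/PiB = 63,162,984,773,871,206.4 bytes
1 TiB = 1,099,511,627,776 bytes
63,162,984,773,871,206.4 / 1,099,511,627,776 = 57,446 TiB

57,446 TiB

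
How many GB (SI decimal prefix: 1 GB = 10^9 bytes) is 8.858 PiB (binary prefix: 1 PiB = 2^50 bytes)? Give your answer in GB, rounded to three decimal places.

9,973,221.375 GB

8.858 PiB = 8.858 × 2^50 bytes = 9,973,221,374,811,963.392 bytes
1 GB = 10^9 bytes = 1,000,000,000 bytes
9,973,221,374,811,963.392 / 1,000,000,000 = 9,973,221.375 GB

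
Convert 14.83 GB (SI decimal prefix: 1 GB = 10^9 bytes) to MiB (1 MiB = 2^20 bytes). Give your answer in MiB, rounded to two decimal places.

14,142.99 MiB

14.83 GB = 14.83 × 10^9 bytes = 14,830,000,000 bytes
1 MiB = 1,048,576 bytes
14,830,000,000 / 1,048,576 = 14,142.99 MiB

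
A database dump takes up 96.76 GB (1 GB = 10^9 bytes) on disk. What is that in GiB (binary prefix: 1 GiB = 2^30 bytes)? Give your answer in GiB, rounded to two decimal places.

96.76 GB = 96.76 × 10^9 bytes = 96,760,000,000 bytes
1 GiB = 1,073,741,824 bytes
96,760,000,000 / 1,073,741,824 = 90.11 GiB

90.11 GiB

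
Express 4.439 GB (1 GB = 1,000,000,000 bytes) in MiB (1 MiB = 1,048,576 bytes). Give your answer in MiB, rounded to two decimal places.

4.439 GB = 4.439 × 10^9 bytes = 4,439,000,000 bytes
1 MiB = 2^20 bytes = 1,048,576 bytes
4,439,000,000 / 1,048,576 = 4,233.36 MiB

4,233.36 MiB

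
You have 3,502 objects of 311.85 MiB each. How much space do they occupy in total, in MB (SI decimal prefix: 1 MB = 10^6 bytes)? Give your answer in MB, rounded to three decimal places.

1,145,148.486 MB

Total = 3,502 × 311.85 MiB = 1092098.7 MiB
= 1092098.7 × 1,048,576 bytes = 1,145,148,486,451.2 bytes
1 MB = 1,000,000 bytes
1,145,148,486,451.2 / 1,000,000 = 1,145,148.486 MB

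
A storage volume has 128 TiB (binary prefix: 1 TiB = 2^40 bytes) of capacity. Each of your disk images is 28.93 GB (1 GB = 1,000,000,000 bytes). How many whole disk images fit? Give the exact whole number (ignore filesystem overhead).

Capacity: 128 TiB = 140,737,488,355,328 bytes
Per item: 28.93 GB = 28,930,000,000 bytes
⌊140,737,488,355,328 / 28,930,000,000⌋ = 4,864

4,864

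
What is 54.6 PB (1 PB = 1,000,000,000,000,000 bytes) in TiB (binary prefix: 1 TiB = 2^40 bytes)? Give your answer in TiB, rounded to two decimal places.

49,658.41 TiB

54.6 PB = 54.6 × 10^15 bytes = 54,600,000,000,000,000 bytes
1 TiB = 2^40 bytes = 1,099,511,627,776 bytes
54,600,000,000,000,000 / 1,099,511,627,776 = 49,658.41 TiB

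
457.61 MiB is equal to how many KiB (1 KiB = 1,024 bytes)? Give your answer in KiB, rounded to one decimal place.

468,592.6 KiB

457.61 MiB = 457.61 × 2^20 bytes = 479,838,863.36 bytes
1 KiB = 2^10 bytes = 1,024 bytes
479,838,863.36 / 1,024 = 468,592.6 KiB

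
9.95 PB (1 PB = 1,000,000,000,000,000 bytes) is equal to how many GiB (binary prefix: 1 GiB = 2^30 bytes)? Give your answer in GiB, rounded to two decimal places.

9,266,659.62 GiB

9.95 PB = 9.95 × 10^15 bytes = 9,950,000,000,000,000 bytes
1 GiB = 1,073,741,824 bytes
9,950,000,000,000,000 / 1,073,741,824 = 9,266,659.62 GiB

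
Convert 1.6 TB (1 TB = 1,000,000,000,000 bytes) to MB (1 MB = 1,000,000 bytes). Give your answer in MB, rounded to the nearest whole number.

1,600,000 MB

1.6 TB = 1.6 × 10^12 bytes = 1,600,000,000,000 bytes
1 MB = 10^6 bytes = 1,000,000 bytes
1,600,000,000,000 / 1,000,000 = 1,600,000 MB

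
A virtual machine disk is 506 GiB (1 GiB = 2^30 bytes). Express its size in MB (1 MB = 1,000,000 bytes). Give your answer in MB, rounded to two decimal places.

543,313.36 MB

506 GiB × 1,073,741,824 bytes/GiB = 543,313,362,944 bytes
1 MB = 1,000,000 bytes
543,313,362,944 / 1,000,000 = 543,313.36 MB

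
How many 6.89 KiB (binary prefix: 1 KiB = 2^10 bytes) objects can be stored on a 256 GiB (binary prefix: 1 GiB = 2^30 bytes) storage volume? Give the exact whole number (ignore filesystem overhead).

Capacity: 256 GiB = 274,877,906,944 bytes
Per item: 6.89 KiB = 7,055.36 bytes
⌊274,877,906,944 / 7,055.36⌋ = 38,960,153

38,960,153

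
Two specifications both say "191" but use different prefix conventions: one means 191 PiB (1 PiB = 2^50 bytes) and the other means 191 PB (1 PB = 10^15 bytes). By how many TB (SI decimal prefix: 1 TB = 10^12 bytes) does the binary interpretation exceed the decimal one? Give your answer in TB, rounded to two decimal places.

191 PiB = 191 × 1,125,899,906,842,624 = 215,046,882,206,941,184 bytes
191 PB = 191 × 1,000,000,000,000,000 = 191,000,000,000,000,000 bytes
difference = 24,046,882,206,941,184 bytes
24,046,882,206,941,184 / 1,000,000,000,000 = 24,046.88 TB

24,046.88 TB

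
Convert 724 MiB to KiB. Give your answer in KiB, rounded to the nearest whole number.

741,376 KiB

724 MiB × 1,048,576 bytes/MiB = 759,169,024 bytes
1 KiB = 2^10 bytes = 1,024 bytes
759,169,024 / 1,024 = 741,376 KiB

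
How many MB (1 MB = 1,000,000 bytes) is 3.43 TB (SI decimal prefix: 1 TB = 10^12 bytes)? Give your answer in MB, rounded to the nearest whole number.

3,430,000 MB

3.43 TB × 1,000,000,000,000 bytes/TB = 3,430,000,000,000 bytes
1 MB = 10^6 bytes = 1,000,000 bytes
3,430,000,000,000 / 1,000,000 = 3,430,000 MB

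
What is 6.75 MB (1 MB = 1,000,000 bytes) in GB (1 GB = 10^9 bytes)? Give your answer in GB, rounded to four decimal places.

0.0068 GB

6.75 MB = 6.75 × 10^6 bytes = 6,750,000 bytes
1 GB = 1,000,000,000 bytes
6,750,000 / 1,000,000,000 = 0.0068 GB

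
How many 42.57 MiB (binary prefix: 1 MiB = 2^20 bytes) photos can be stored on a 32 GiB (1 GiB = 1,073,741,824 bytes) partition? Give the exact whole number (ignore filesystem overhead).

Capacity: 32 GiB = 34,359,738,368 bytes
Per item: 42.57 MiB = 44,637,880.32 bytes
⌊34,359,738,368 / 44,637,880.32⌋ = 769

769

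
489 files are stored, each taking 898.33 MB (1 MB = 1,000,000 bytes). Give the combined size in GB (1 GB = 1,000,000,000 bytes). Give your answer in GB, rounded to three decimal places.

Total = 489 × 898.33 MB = 439283.37 MB
= 439283.37 × 1,000,000 bytes = 439,283,370,000 bytes
1 GB = 1,000,000,000 bytes
439,283,370,000 / 1,000,000,000 = 439.283 GB

439.283 GB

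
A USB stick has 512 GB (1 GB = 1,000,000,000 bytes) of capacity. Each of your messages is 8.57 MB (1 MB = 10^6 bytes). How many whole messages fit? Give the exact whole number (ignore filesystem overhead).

Capacity: 512 GB = 512,000,000,000 bytes
Per item: 8.57 MB = 8,570,000 bytes
⌊512,000,000,000 / 8,570,000⌋ = 59,743

59,743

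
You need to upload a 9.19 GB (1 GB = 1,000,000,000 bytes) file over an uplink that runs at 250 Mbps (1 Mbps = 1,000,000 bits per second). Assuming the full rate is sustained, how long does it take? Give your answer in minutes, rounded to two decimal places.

9.19 GB = 9,190,000,000 bytes = 73,520,000,000 bits
250 Mbps = 250,000,000 bits/s
time = 73,520,000,000 / 250,000,000 = 294.080 s
294.080 s / 60 = 4.90 minutes

4.90 minutes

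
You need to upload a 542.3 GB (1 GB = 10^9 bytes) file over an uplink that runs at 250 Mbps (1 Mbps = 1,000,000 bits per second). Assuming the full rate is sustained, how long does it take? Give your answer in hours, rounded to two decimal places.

542.3 GB = 542,300,000,000 bytes = 4,338,400,000,000 bits
250 Mbps = 250,000,000 bits/s
time = 4,338,400,000,000 / 250,000,000 = 17,353.6000 s
17,353.6000 s / 3600 = 4.82 hours

4.82 hours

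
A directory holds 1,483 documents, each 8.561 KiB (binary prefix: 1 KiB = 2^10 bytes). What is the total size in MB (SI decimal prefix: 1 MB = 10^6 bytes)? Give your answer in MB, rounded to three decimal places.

13.001 MB

Total = 1,483 × 8.561 KiB = 12695.963 KiB
= 12695.963 × 1,024 bytes = 13,000,666.112 bytes
1 MB = 1,000,000 bytes
13,000,666.112 / 1,000,000 = 13.001 MB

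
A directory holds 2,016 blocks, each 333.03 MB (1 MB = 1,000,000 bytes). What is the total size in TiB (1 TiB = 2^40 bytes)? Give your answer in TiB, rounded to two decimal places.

Total = 2,016 × 333.03 MB = 671388.48 MB
= 671388.48 × 1,000,000 bytes = 671,388,480,000 bytes
1 TiB = 1,099,511,627,776 bytes
671,388,480,000 / 1,099,511,627,776 = 0.61 TiB

0.61 TiB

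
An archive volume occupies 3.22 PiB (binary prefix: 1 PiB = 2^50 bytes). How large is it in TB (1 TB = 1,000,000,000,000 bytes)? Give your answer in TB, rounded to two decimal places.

3,625.40 TB

3.22 PiB × 1,125,899,906,842,624 bytes/PiB = 3,625,397,700,033,249.28 bytes
1 TB = 1,000,000,000,000 bytes
3,625,397,700,033,249.28 / 1,000,000,000,000 = 3,625.40 TB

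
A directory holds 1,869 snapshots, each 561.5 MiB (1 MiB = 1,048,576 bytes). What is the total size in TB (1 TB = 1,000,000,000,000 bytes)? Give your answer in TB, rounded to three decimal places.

1.100 TB

Total = 1,869 × 561.5 MiB = 1049443.5 MiB
= 1049443.5 × 1,048,576 bytes = 1,100,421,267,456 bytes
1 TB = 1,000,000,000,000 bytes
1,100,421,267,456 / 1,000,000,000,000 = 1.100 TB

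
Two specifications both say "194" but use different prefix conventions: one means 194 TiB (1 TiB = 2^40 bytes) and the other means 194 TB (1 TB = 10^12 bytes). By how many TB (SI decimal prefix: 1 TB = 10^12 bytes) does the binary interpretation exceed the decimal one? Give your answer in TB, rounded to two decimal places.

19.31 TB

194 TiB = 194 × 1,099,511,627,776 = 213,305,255,788,544 bytes
194 TB = 194 × 1,000,000,000,000 = 194,000,000,000,000 bytes
difference = 19,305,255,788,544 bytes
19,305,255,788,544 / 1,000,000,000,000 = 19.31 TB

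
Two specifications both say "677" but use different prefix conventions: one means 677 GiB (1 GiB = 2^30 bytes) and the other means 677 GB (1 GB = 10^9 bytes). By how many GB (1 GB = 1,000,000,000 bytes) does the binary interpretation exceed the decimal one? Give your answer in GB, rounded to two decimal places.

49.92 GB

677 GiB = 677 × 1,073,741,824 = 726,923,214,848 bytes
677 GB = 677 × 1,000,000,000 = 677,000,000,000 bytes
difference = 49,923,214,848 bytes
49,923,214,848 / 1,000,000,000 = 49.92 GB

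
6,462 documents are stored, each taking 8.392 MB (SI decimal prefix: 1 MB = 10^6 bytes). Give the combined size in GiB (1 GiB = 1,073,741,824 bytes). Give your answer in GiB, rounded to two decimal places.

50.50 GiB

Total = 6,462 × 8.392 MB = 54229.104 MB
= 54229.104 × 1,000,000 bytes = 54,229,104,000 bytes
1 GiB = 1,073,741,824 bytes
54,229,104,000 / 1,073,741,824 = 50.50 GiB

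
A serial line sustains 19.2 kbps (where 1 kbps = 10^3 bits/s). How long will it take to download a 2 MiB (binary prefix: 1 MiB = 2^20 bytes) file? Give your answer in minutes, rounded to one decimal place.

14.6 minutes

2 MiB = 2,097,152 bytes = 16,777,216 bits
19.2 kbps = 19,200 bits/s
time = 16,777,216 / 19,200 = 873.81 s
873.81 s / 60 = 14.6 minutes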